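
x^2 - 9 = (x - 3)*(x + 3)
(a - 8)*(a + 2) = a^2 - 6*a - 16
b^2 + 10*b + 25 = (b + 5)^2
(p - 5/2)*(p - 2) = p^2 - 9*p/2 + 5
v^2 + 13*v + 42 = (v + 6)*(v + 7)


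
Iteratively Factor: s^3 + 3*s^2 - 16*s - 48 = (s - 4)*(s^2 + 7*s + 12) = (s - 4)*(s + 4)*(s + 3)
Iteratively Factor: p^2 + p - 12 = (p + 4)*(p - 3)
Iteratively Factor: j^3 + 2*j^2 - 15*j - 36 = (j + 3)*(j^2 - j - 12) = (j - 4)*(j + 3)*(j + 3)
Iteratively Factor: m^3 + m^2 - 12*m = (m + 4)*(m^2 - 3*m) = (m - 3)*(m + 4)*(m)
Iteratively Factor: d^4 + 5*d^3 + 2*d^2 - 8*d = (d)*(d^3 + 5*d^2 + 2*d - 8) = d*(d + 2)*(d^2 + 3*d - 4) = d*(d + 2)*(d + 4)*(d - 1)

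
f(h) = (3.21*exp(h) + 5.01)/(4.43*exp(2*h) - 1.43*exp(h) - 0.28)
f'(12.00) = 0.00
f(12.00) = 0.00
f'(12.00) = 0.00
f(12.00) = 0.00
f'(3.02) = -0.04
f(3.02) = 0.04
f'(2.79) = -0.06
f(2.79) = 0.05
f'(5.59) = -0.00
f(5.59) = 0.00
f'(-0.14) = -11.24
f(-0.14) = 4.27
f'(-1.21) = -25.15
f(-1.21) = -19.10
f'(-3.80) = 1.23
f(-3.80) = -16.40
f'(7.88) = -0.00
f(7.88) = 0.00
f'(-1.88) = -0.82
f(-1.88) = -13.92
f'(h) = (3.21*exp(h) + 5.01)*(-8.86*exp(2*h) + 1.43*exp(h))/(4.43*exp(2*h) - 1.43*exp(h) - 0.28)^2 + 3.21*exp(h)/(4.43*exp(2*h) - 1.43*exp(h) - 0.28) = (-14.2203*exp(2*h) - 44.3886*exp(h) + 6.2655)*exp(h)/(19.6249*exp(4*h) - 12.6698*exp(3*h) - 0.4359*exp(2*h) + 0.8008*exp(h) + 0.0784)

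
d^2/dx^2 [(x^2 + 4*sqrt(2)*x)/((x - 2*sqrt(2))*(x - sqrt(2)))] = 2*(7*sqrt(2)*x^3 - 12*x^2 - 48*sqrt(2)*x + 112)/(x^6 - 9*sqrt(2)*x^5 + 66*x^4 - 126*sqrt(2)*x^3 + 264*x^2 - 144*sqrt(2)*x + 64)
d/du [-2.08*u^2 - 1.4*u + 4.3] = -4.16*u - 1.4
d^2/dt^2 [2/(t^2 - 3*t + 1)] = 4*(-t^2 + 3*t + (2*t - 3)^2 - 1)/(t^2 - 3*t + 1)^3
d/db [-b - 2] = -1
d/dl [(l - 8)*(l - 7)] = 2*l - 15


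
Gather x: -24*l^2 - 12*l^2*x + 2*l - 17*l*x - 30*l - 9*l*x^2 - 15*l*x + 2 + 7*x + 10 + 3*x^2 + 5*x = -24*l^2 - 28*l + x^2*(3 - 9*l) + x*(-12*l^2 - 32*l + 12) + 12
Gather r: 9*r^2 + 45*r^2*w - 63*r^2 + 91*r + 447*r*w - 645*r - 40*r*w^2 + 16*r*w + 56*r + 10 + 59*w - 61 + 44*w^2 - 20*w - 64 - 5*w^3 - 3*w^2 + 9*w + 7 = r^2*(45*w - 54) + r*(-40*w^2 + 463*w - 498) - 5*w^3 + 41*w^2 + 48*w - 108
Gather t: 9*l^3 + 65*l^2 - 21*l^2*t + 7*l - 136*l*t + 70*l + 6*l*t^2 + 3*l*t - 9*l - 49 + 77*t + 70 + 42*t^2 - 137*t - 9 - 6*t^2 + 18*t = 9*l^3 + 65*l^2 + 68*l + t^2*(6*l + 36) + t*(-21*l^2 - 133*l - 42) + 12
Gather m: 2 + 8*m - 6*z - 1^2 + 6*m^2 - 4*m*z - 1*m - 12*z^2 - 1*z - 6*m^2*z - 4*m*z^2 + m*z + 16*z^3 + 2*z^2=m^2*(6 - 6*z) + m*(-4*z^2 - 3*z + 7) + 16*z^3 - 10*z^2 - 7*z + 1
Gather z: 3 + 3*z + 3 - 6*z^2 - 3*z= 6 - 6*z^2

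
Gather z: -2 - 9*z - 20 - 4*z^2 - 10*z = -4*z^2 - 19*z - 22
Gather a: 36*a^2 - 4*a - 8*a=36*a^2 - 12*a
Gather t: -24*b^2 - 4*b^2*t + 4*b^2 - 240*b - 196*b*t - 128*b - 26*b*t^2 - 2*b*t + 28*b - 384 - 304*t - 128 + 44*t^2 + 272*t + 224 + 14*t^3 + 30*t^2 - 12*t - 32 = -20*b^2 - 340*b + 14*t^3 + t^2*(74 - 26*b) + t*(-4*b^2 - 198*b - 44) - 320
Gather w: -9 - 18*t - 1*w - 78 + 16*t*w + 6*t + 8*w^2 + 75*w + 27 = -12*t + 8*w^2 + w*(16*t + 74) - 60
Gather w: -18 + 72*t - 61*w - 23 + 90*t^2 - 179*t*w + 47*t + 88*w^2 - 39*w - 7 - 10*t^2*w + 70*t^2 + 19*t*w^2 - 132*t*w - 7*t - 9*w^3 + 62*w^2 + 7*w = 160*t^2 + 112*t - 9*w^3 + w^2*(19*t + 150) + w*(-10*t^2 - 311*t - 93) - 48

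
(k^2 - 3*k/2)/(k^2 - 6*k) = (k - 3/2)/(k - 6)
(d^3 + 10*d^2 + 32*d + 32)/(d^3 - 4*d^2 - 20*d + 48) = (d^2 + 6*d + 8)/(d^2 - 8*d + 12)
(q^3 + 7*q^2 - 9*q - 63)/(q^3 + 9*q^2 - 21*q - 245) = (q^2 - 9)/(q^2 + 2*q - 35)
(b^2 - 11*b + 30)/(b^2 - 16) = (b^2 - 11*b + 30)/(b^2 - 16)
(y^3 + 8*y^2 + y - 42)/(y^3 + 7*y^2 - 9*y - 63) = (y - 2)/(y - 3)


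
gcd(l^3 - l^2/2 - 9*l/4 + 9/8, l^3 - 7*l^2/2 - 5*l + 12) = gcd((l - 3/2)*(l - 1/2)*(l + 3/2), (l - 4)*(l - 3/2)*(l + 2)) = l - 3/2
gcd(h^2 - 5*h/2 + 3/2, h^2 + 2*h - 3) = h - 1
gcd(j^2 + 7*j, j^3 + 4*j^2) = j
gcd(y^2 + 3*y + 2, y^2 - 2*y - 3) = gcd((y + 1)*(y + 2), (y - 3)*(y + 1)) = y + 1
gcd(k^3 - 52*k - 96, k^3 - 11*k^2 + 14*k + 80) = k^2 - 6*k - 16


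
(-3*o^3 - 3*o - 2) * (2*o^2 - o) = -6*o^5 + 3*o^4 - 6*o^3 - o^2 + 2*o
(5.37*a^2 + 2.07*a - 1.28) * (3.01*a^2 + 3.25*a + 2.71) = 16.1637*a^4 + 23.6832*a^3 + 17.4274*a^2 + 1.4497*a - 3.4688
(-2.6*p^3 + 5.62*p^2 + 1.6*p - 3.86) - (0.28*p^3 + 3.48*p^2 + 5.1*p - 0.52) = -2.88*p^3 + 2.14*p^2 - 3.5*p - 3.34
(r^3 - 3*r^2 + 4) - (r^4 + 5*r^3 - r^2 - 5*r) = -r^4 - 4*r^3 - 2*r^2 + 5*r + 4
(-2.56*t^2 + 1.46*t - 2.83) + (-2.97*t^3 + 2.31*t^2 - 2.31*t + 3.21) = -2.97*t^3 - 0.25*t^2 - 0.85*t + 0.38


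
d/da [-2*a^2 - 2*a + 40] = -4*a - 2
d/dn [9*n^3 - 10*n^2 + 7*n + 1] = 27*n^2 - 20*n + 7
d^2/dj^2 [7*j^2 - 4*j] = 14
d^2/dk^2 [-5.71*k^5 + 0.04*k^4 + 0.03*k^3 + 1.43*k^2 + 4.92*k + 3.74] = -114.2*k^3 + 0.48*k^2 + 0.18*k + 2.86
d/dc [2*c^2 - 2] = 4*c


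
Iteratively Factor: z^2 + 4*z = (z + 4)*(z)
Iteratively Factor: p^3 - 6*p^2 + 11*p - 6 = (p - 2)*(p^2 - 4*p + 3) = (p - 2)*(p - 1)*(p - 3)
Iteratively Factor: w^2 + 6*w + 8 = (w + 2)*(w + 4)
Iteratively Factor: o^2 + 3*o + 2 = (o + 1)*(o + 2)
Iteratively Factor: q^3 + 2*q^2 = (q + 2)*(q^2) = q*(q + 2)*(q)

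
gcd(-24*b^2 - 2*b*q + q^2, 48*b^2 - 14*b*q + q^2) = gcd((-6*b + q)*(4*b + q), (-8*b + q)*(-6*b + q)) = -6*b + q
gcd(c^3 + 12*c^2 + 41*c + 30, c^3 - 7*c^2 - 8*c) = c + 1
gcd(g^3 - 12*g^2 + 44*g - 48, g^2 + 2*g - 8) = g - 2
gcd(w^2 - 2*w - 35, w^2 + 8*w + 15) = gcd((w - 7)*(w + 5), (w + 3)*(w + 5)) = w + 5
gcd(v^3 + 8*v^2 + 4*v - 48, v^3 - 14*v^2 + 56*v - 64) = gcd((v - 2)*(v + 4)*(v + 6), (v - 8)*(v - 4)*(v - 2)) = v - 2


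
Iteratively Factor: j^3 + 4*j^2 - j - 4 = (j + 4)*(j^2 - 1) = (j - 1)*(j + 4)*(j + 1)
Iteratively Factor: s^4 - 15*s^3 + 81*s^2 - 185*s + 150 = (s - 5)*(s^3 - 10*s^2 + 31*s - 30) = (s - 5)*(s - 2)*(s^2 - 8*s + 15) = (s - 5)^2*(s - 2)*(s - 3)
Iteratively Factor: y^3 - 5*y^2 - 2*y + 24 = (y + 2)*(y^2 - 7*y + 12) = (y - 3)*(y + 2)*(y - 4)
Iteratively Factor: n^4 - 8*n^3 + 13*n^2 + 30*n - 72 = (n - 4)*(n^3 - 4*n^2 - 3*n + 18) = (n - 4)*(n - 3)*(n^2 - n - 6) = (n - 4)*(n - 3)*(n + 2)*(n - 3)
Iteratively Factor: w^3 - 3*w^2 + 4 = (w - 2)*(w^2 - w - 2) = (w - 2)^2*(w + 1)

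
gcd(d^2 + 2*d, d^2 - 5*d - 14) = d + 2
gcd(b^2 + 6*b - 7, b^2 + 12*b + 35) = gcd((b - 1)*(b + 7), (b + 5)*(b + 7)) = b + 7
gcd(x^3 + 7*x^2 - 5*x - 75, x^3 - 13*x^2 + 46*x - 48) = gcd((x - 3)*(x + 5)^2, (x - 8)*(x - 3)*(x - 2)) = x - 3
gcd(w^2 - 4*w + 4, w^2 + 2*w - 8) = w - 2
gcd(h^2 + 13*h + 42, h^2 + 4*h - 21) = h + 7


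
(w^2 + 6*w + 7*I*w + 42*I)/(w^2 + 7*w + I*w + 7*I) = (w^2 + w*(6 + 7*I) + 42*I)/(w^2 + w*(7 + I) + 7*I)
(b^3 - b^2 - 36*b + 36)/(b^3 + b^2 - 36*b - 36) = (b - 1)/(b + 1)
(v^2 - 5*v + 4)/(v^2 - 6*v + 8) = (v - 1)/(v - 2)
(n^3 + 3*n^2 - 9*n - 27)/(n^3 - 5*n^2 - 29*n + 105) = (n^2 + 6*n + 9)/(n^2 - 2*n - 35)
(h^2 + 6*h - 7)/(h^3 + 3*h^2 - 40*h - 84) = (h - 1)/(h^2 - 4*h - 12)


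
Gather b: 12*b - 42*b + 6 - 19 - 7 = -30*b - 20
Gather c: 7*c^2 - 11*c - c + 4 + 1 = 7*c^2 - 12*c + 5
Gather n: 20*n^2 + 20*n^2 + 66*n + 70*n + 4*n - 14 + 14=40*n^2 + 140*n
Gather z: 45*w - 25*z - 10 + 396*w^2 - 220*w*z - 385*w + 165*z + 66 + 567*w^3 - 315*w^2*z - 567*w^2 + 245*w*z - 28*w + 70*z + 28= 567*w^3 - 171*w^2 - 368*w + z*(-315*w^2 + 25*w + 210) + 84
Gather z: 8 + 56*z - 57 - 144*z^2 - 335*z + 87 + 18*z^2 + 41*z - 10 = -126*z^2 - 238*z + 28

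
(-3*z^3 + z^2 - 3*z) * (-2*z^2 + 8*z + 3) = 6*z^5 - 26*z^4 + 5*z^3 - 21*z^2 - 9*z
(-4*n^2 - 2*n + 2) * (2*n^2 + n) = -8*n^4 - 8*n^3 + 2*n^2 + 2*n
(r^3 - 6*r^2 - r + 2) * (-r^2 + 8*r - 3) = -r^5 + 14*r^4 - 50*r^3 + 8*r^2 + 19*r - 6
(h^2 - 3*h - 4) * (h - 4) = h^3 - 7*h^2 + 8*h + 16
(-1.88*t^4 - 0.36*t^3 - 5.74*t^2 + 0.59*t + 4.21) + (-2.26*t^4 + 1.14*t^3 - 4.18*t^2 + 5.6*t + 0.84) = -4.14*t^4 + 0.78*t^3 - 9.92*t^2 + 6.19*t + 5.05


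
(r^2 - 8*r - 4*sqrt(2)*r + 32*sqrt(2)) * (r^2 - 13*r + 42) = r^4 - 21*r^3 - 4*sqrt(2)*r^3 + 84*sqrt(2)*r^2 + 146*r^2 - 584*sqrt(2)*r - 336*r + 1344*sqrt(2)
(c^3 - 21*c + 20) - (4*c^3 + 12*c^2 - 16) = -3*c^3 - 12*c^2 - 21*c + 36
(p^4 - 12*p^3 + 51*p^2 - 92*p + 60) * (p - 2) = p^5 - 14*p^4 + 75*p^3 - 194*p^2 + 244*p - 120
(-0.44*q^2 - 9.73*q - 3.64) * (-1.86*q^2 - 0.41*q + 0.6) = 0.8184*q^4 + 18.2782*q^3 + 10.4957*q^2 - 4.3456*q - 2.184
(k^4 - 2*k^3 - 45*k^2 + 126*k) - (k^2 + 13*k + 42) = k^4 - 2*k^3 - 46*k^2 + 113*k - 42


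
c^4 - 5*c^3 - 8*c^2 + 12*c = c*(c - 6)*(c - 1)*(c + 2)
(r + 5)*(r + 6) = r^2 + 11*r + 30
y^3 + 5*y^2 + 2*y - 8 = (y - 1)*(y + 2)*(y + 4)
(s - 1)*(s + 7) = s^2 + 6*s - 7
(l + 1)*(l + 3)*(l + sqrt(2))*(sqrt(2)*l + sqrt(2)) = sqrt(2)*l^4 + 2*l^3 + 5*sqrt(2)*l^3 + 7*sqrt(2)*l^2 + 10*l^2 + 3*sqrt(2)*l + 14*l + 6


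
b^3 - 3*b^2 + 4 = (b - 2)^2*(b + 1)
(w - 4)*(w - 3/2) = w^2 - 11*w/2 + 6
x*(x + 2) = x^2 + 2*x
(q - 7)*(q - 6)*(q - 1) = q^3 - 14*q^2 + 55*q - 42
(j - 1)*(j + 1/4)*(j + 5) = j^3 + 17*j^2/4 - 4*j - 5/4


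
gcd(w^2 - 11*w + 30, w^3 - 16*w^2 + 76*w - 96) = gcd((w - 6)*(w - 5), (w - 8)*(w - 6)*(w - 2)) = w - 6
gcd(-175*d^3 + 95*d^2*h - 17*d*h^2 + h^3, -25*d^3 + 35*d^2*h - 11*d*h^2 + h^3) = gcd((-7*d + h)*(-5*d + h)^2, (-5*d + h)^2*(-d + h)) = 25*d^2 - 10*d*h + h^2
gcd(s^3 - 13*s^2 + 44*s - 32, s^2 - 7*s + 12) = s - 4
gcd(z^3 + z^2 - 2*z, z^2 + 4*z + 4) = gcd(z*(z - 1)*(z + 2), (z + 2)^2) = z + 2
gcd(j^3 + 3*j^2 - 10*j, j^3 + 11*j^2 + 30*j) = j^2 + 5*j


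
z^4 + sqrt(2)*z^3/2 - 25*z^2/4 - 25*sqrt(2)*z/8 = z*(z - 5/2)*(z + 5/2)*(z + sqrt(2)/2)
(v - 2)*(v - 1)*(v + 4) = v^3 + v^2 - 10*v + 8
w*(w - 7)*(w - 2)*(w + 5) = w^4 - 4*w^3 - 31*w^2 + 70*w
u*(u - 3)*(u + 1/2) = u^3 - 5*u^2/2 - 3*u/2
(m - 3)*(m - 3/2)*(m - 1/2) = m^3 - 5*m^2 + 27*m/4 - 9/4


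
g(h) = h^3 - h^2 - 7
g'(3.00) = 21.00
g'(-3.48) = 43.29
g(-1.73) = -15.17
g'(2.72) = 16.76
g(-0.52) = -7.41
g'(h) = 3*h^2 - 2*h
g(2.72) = 5.73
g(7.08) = 297.77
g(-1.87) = -17.04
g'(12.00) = 408.00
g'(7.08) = 136.22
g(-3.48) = -61.25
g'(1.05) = 1.21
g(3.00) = 11.00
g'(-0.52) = 1.85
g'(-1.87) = 14.23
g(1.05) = -6.94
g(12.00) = 1577.00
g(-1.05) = -9.26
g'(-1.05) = 5.41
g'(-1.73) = 12.44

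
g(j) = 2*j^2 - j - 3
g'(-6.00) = -25.00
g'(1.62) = 5.48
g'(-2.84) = -12.36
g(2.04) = 3.28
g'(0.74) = 1.96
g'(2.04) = 7.16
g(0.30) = -3.12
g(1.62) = 0.63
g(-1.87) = 5.86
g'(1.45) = 4.80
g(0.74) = -2.64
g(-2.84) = 15.97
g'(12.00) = 47.00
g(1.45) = -0.24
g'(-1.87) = -8.48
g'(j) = 4*j - 1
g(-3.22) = 20.96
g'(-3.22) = -13.88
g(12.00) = 273.00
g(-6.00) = 75.00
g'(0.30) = 0.20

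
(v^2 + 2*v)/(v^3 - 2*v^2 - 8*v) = 1/(v - 4)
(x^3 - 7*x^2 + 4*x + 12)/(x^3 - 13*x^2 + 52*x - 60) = (x + 1)/(x - 5)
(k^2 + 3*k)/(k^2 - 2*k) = (k + 3)/(k - 2)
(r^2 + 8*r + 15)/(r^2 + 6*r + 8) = (r^2 + 8*r + 15)/(r^2 + 6*r + 8)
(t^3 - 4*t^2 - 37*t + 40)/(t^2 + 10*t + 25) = (t^2 - 9*t + 8)/(t + 5)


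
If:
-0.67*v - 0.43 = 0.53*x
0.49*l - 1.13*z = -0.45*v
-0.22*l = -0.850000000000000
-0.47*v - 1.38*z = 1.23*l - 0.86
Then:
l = 3.86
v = -6.09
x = 6.88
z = -0.75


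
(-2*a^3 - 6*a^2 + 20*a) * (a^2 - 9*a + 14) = -2*a^5 + 12*a^4 + 46*a^3 - 264*a^2 + 280*a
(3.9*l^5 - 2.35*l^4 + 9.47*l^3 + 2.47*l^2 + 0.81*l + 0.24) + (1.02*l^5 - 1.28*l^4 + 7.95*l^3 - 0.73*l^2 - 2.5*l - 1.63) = 4.92*l^5 - 3.63*l^4 + 17.42*l^3 + 1.74*l^2 - 1.69*l - 1.39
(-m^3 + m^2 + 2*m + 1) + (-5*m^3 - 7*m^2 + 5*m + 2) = -6*m^3 - 6*m^2 + 7*m + 3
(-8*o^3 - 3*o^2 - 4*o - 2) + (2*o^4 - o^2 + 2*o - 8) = 2*o^4 - 8*o^3 - 4*o^2 - 2*o - 10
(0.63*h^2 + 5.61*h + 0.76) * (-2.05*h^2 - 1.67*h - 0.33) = -1.2915*h^4 - 12.5526*h^3 - 11.1346*h^2 - 3.1205*h - 0.2508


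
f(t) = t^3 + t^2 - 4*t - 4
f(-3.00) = -10.00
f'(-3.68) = 29.27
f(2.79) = 14.34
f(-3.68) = -25.57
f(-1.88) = 0.41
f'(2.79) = 24.93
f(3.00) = 20.00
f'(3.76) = 45.93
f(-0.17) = -3.30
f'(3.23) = 33.76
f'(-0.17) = -4.25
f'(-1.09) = -2.62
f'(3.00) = 29.00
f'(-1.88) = 2.84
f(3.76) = 48.25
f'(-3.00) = 17.00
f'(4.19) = 57.05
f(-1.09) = 0.25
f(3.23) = 27.21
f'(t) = 3*t^2 + 2*t - 4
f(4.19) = 70.36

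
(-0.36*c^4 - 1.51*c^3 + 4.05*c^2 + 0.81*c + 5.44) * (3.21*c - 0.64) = -1.1556*c^5 - 4.6167*c^4 + 13.9669*c^3 + 0.00810000000000022*c^2 + 16.944*c - 3.4816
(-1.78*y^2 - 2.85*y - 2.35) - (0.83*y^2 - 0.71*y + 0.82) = -2.61*y^2 - 2.14*y - 3.17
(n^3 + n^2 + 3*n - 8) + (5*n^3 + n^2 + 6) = 6*n^3 + 2*n^2 + 3*n - 2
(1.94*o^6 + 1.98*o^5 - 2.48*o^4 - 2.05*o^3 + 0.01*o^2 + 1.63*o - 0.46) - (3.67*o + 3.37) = 1.94*o^6 + 1.98*o^5 - 2.48*o^4 - 2.05*o^3 + 0.01*o^2 - 2.04*o - 3.83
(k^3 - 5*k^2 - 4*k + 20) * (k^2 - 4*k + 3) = k^5 - 9*k^4 + 19*k^3 + 21*k^2 - 92*k + 60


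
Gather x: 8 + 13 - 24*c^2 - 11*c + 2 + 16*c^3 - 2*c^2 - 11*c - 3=16*c^3 - 26*c^2 - 22*c + 20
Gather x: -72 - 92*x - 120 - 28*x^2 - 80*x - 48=-28*x^2 - 172*x - 240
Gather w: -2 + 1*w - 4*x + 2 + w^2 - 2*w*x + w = w^2 + w*(2 - 2*x) - 4*x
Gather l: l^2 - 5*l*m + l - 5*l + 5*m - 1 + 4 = l^2 + l*(-5*m - 4) + 5*m + 3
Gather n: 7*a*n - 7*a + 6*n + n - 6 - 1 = -7*a + n*(7*a + 7) - 7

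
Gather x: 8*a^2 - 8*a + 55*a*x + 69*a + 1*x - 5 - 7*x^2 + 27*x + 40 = 8*a^2 + 61*a - 7*x^2 + x*(55*a + 28) + 35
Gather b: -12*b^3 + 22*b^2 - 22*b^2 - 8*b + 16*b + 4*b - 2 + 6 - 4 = -12*b^3 + 12*b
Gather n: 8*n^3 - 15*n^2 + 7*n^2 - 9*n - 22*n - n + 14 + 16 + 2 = 8*n^3 - 8*n^2 - 32*n + 32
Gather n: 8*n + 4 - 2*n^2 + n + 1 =-2*n^2 + 9*n + 5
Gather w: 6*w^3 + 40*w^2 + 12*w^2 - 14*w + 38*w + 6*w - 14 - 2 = 6*w^3 + 52*w^2 + 30*w - 16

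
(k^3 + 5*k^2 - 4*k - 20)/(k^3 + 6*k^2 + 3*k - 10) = (k - 2)/(k - 1)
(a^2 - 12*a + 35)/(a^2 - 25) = (a - 7)/(a + 5)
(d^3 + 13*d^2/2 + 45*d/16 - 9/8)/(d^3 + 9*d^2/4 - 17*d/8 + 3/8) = (4*d^2 + 27*d + 18)/(2*(2*d^2 + 5*d - 3))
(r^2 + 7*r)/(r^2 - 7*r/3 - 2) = 3*r*(r + 7)/(3*r^2 - 7*r - 6)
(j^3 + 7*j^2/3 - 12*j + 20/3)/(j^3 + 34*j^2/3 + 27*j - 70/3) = (j - 2)/(j + 7)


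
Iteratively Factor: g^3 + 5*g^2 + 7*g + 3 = (g + 3)*(g^2 + 2*g + 1) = (g + 1)*(g + 3)*(g + 1)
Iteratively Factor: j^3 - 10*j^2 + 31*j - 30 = (j - 5)*(j^2 - 5*j + 6) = (j - 5)*(j - 3)*(j - 2)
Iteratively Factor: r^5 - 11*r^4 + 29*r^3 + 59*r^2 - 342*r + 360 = (r + 3)*(r^4 - 14*r^3 + 71*r^2 - 154*r + 120) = (r - 5)*(r + 3)*(r^3 - 9*r^2 + 26*r - 24) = (r - 5)*(r - 4)*(r + 3)*(r^2 - 5*r + 6) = (r - 5)*(r - 4)*(r - 2)*(r + 3)*(r - 3)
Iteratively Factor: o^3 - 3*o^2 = (o)*(o^2 - 3*o) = o*(o - 3)*(o)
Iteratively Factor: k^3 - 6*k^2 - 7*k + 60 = (k + 3)*(k^2 - 9*k + 20) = (k - 4)*(k + 3)*(k - 5)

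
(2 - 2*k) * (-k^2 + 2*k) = 2*k^3 - 6*k^2 + 4*k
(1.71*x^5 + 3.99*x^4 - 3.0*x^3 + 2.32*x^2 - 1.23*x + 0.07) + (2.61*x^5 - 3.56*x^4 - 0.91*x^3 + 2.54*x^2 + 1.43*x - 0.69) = 4.32*x^5 + 0.43*x^4 - 3.91*x^3 + 4.86*x^2 + 0.2*x - 0.62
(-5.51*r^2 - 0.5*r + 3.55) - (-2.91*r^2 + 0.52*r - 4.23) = -2.6*r^2 - 1.02*r + 7.78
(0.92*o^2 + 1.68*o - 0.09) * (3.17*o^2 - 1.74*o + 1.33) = 2.9164*o^4 + 3.7248*o^3 - 1.9849*o^2 + 2.391*o - 0.1197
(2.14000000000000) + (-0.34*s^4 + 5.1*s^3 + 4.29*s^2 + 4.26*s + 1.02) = -0.34*s^4 + 5.1*s^3 + 4.29*s^2 + 4.26*s + 3.16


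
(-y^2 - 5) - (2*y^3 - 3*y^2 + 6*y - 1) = -2*y^3 + 2*y^2 - 6*y - 4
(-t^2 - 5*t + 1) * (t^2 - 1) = -t^4 - 5*t^3 + 2*t^2 + 5*t - 1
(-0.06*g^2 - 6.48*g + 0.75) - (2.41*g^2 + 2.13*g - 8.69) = -2.47*g^2 - 8.61*g + 9.44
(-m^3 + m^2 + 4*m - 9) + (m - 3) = -m^3 + m^2 + 5*m - 12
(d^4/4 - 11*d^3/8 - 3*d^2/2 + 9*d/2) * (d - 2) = d^5/4 - 15*d^4/8 + 5*d^3/4 + 15*d^2/2 - 9*d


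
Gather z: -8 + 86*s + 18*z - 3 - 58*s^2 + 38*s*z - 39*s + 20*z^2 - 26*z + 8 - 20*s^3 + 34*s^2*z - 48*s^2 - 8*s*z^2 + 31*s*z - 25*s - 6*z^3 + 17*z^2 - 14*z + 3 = -20*s^3 - 106*s^2 + 22*s - 6*z^3 + z^2*(37 - 8*s) + z*(34*s^2 + 69*s - 22)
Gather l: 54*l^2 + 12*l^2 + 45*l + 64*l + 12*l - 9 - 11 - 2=66*l^2 + 121*l - 22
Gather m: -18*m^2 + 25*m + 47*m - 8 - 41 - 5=-18*m^2 + 72*m - 54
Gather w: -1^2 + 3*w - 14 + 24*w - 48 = 27*w - 63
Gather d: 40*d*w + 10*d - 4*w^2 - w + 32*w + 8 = d*(40*w + 10) - 4*w^2 + 31*w + 8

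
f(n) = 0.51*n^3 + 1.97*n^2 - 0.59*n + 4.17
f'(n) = 1.53*n^2 + 3.94*n - 0.59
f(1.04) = 6.26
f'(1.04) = 5.16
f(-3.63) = 7.88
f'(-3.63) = 5.27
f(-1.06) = 6.40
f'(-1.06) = -3.05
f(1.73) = 11.69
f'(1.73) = 10.81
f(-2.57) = 10.04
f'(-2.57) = -0.61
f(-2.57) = 10.04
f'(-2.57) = -0.61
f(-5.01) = -7.56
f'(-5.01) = 18.07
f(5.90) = 174.01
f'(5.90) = 75.92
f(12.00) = 1162.05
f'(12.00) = 267.01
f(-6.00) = -31.53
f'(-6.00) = 30.85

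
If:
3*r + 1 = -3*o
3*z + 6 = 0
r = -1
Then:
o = 2/3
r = -1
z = -2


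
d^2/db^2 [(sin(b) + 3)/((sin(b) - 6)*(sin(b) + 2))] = (-sin(b)^5 - 16*sin(b)^4 - 34*sin(b)^3 - 126*sin(b)^2 + 72)/((sin(b) - 6)^3*(sin(b) + 2)^3)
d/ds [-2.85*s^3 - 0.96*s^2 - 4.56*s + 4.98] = -8.55*s^2 - 1.92*s - 4.56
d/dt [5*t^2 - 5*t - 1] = 10*t - 5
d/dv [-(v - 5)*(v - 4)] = 9 - 2*v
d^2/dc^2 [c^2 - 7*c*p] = 2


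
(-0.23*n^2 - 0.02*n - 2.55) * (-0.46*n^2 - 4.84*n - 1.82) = 0.1058*n^4 + 1.1224*n^3 + 1.6884*n^2 + 12.3784*n + 4.641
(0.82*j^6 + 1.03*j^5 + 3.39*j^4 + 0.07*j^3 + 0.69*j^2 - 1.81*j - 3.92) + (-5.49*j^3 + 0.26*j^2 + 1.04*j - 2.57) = 0.82*j^6 + 1.03*j^5 + 3.39*j^4 - 5.42*j^3 + 0.95*j^2 - 0.77*j - 6.49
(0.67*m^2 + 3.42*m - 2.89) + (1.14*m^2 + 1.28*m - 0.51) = 1.81*m^2 + 4.7*m - 3.4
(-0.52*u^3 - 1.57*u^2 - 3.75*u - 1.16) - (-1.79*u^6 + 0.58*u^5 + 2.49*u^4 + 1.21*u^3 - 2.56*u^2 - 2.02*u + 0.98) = 1.79*u^6 - 0.58*u^5 - 2.49*u^4 - 1.73*u^3 + 0.99*u^2 - 1.73*u - 2.14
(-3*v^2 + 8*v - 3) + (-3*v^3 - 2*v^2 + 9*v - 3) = -3*v^3 - 5*v^2 + 17*v - 6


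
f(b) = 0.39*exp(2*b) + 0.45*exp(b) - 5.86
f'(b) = 0.78*exp(2*b) + 0.45*exp(b)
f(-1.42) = -5.73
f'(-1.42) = 0.15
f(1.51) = 4.17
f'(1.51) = 18.02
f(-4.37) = -5.85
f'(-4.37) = 0.01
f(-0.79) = -5.58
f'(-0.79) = 0.36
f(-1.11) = -5.67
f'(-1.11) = 0.23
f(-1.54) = -5.75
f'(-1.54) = 0.13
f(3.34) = 317.40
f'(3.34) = 633.83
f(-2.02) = -5.79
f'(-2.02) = 0.07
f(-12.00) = -5.86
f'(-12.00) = 0.00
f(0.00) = -5.02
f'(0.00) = 1.23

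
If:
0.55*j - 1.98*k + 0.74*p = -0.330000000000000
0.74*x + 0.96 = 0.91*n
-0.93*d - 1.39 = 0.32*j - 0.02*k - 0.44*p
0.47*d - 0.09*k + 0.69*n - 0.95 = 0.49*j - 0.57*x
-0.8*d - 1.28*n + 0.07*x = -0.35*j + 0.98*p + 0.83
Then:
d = -0.544643910643381*x - 1.61985776660461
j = 1.69537491962178*x - 1.83688920887833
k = 0.493139472020464*x - 0.926059444907719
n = 0.813186813186813*x + 1.05494505494505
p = 0.0594053362277607*x - 1.55852518383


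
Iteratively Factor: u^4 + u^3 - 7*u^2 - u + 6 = (u + 3)*(u^3 - 2*u^2 - u + 2) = (u + 1)*(u + 3)*(u^2 - 3*u + 2) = (u - 1)*(u + 1)*(u + 3)*(u - 2)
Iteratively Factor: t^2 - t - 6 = (t + 2)*(t - 3)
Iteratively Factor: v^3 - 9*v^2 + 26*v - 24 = (v - 3)*(v^2 - 6*v + 8) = (v - 4)*(v - 3)*(v - 2)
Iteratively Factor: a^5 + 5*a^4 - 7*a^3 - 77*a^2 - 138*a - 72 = (a + 3)*(a^4 + 2*a^3 - 13*a^2 - 38*a - 24) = (a + 1)*(a + 3)*(a^3 + a^2 - 14*a - 24) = (a + 1)*(a + 3)^2*(a^2 - 2*a - 8) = (a - 4)*(a + 1)*(a + 3)^2*(a + 2)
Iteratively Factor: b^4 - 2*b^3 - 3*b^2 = (b)*(b^3 - 2*b^2 - 3*b) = b*(b + 1)*(b^2 - 3*b) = b*(b - 3)*(b + 1)*(b)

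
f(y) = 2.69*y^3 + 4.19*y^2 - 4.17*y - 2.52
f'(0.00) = -4.17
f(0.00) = -2.52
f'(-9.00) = 574.08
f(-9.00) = -1586.61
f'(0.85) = 8.78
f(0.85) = -1.39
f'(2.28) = 56.89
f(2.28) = 41.64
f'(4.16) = 170.35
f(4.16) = 246.30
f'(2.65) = 74.71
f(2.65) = 65.91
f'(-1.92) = 9.49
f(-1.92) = 1.89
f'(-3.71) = 75.82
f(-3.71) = -66.74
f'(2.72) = 78.33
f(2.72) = 71.27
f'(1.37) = 22.46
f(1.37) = 6.55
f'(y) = 8.07*y^2 + 8.38*y - 4.17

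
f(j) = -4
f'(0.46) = 0.00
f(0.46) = -4.00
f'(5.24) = 0.00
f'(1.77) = 0.00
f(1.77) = -4.00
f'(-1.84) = 0.00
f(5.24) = -4.00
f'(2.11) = 0.00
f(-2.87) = -4.00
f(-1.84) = -4.00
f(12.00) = -4.00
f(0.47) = -4.00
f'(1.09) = 0.00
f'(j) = 0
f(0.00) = -4.00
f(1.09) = -4.00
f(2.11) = -4.00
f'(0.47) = 0.00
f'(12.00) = 0.00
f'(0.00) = 0.00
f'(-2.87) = 0.00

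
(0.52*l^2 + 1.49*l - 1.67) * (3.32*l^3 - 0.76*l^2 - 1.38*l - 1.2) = 1.7264*l^5 + 4.5516*l^4 - 7.3944*l^3 - 1.411*l^2 + 0.5166*l + 2.004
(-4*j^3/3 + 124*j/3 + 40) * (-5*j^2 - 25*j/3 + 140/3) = 20*j^5/3 + 100*j^4/9 - 2420*j^3/9 - 4900*j^2/9 + 14360*j/9 + 5600/3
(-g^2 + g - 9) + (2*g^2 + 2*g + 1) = g^2 + 3*g - 8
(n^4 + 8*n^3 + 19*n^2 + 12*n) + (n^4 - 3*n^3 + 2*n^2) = 2*n^4 + 5*n^3 + 21*n^2 + 12*n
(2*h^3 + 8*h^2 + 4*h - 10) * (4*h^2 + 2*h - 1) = 8*h^5 + 36*h^4 + 30*h^3 - 40*h^2 - 24*h + 10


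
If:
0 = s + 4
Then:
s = -4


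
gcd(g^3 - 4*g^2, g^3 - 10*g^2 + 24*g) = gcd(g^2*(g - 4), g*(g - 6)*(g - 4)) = g^2 - 4*g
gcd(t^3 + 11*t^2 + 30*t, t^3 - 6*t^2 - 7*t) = t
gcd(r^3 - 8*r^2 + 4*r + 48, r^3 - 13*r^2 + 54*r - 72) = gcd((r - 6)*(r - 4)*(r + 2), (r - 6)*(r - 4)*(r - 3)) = r^2 - 10*r + 24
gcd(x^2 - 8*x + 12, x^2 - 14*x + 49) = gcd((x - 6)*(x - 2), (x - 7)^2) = 1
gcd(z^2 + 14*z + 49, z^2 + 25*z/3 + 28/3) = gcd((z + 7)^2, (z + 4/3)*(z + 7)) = z + 7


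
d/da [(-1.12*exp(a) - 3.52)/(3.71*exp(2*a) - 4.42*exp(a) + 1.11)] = (4.1552*exp(2*a) + 26.1184*exp(a) - 16.8016)*exp(a)/(13.7641*exp(4*a) - 32.7964*exp(3*a) + 27.7726*exp(2*a) - 9.8124*exp(a) + 1.2321)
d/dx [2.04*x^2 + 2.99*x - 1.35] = 4.08*x + 2.99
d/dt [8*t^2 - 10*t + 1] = 16*t - 10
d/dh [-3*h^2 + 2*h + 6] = 2 - 6*h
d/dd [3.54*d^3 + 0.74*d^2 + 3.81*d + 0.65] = 10.62*d^2 + 1.48*d + 3.81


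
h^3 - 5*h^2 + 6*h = h*(h - 3)*(h - 2)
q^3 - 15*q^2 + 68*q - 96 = (q - 8)*(q - 4)*(q - 3)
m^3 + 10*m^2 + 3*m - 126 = (m - 3)*(m + 6)*(m + 7)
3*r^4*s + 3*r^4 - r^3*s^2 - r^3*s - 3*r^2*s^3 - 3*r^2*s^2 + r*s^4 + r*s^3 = (-3*r + s)*(-r + s)*(r + s)*(r*s + r)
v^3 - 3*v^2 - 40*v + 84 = (v - 7)*(v - 2)*(v + 6)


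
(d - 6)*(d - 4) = d^2 - 10*d + 24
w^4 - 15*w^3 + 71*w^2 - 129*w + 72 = (w - 8)*(w - 3)^2*(w - 1)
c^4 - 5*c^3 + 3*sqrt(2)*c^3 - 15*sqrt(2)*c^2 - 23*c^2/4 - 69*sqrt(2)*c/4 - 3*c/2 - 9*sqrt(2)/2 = (c - 6)*(c + 1/2)^2*(c + 3*sqrt(2))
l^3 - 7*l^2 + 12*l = l*(l - 4)*(l - 3)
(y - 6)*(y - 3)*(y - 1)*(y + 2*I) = y^4 - 10*y^3 + 2*I*y^3 + 27*y^2 - 20*I*y^2 - 18*y + 54*I*y - 36*I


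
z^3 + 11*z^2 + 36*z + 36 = (z + 2)*(z + 3)*(z + 6)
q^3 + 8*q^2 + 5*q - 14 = (q - 1)*(q + 2)*(q + 7)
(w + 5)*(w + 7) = w^2 + 12*w + 35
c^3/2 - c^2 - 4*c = c*(c/2 + 1)*(c - 4)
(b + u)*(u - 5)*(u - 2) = b*u^2 - 7*b*u + 10*b + u^3 - 7*u^2 + 10*u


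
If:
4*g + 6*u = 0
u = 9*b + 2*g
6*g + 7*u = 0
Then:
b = 0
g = 0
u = 0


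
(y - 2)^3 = y^3 - 6*y^2 + 12*y - 8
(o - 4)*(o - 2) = o^2 - 6*o + 8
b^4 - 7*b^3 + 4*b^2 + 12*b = b*(b - 6)*(b - 2)*(b + 1)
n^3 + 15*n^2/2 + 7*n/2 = n*(n + 1/2)*(n + 7)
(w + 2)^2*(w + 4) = w^3 + 8*w^2 + 20*w + 16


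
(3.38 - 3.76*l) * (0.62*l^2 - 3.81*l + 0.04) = -2.3312*l^3 + 16.4212*l^2 - 13.0282*l + 0.1352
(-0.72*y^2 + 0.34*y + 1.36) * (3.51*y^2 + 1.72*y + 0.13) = -2.5272*y^4 - 0.0449999999999999*y^3 + 5.2648*y^2 + 2.3834*y + 0.1768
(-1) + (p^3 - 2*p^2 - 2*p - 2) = p^3 - 2*p^2 - 2*p - 3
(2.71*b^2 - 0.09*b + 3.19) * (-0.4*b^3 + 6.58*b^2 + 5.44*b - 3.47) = -1.084*b^5 + 17.8678*b^4 + 12.8742*b^3 + 11.0969*b^2 + 17.6659*b - 11.0693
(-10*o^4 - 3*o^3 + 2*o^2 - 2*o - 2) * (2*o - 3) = -20*o^5 + 24*o^4 + 13*o^3 - 10*o^2 + 2*o + 6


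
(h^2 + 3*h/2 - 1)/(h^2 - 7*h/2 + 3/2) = (h + 2)/(h - 3)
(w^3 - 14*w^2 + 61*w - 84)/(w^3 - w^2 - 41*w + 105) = (w^2 - 11*w + 28)/(w^2 + 2*w - 35)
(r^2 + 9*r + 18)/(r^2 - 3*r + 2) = (r^2 + 9*r + 18)/(r^2 - 3*r + 2)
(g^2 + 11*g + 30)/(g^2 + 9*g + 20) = (g + 6)/(g + 4)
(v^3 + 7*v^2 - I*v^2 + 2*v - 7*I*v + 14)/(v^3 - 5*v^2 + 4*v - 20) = (v^2 + v*(7 + I) + 7*I)/(v^2 + v*(-5 + 2*I) - 10*I)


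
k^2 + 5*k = k*(k + 5)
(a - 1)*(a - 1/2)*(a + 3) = a^3 + 3*a^2/2 - 4*a + 3/2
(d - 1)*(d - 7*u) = d^2 - 7*d*u - d + 7*u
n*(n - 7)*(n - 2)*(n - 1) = n^4 - 10*n^3 + 23*n^2 - 14*n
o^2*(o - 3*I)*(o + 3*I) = o^4 + 9*o^2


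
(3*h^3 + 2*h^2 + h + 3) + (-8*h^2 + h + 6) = 3*h^3 - 6*h^2 + 2*h + 9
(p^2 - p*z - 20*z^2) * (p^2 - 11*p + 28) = p^4 - p^3*z - 11*p^3 - 20*p^2*z^2 + 11*p^2*z + 28*p^2 + 220*p*z^2 - 28*p*z - 560*z^2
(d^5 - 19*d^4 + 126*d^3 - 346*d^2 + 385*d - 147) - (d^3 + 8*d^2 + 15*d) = d^5 - 19*d^4 + 125*d^3 - 354*d^2 + 370*d - 147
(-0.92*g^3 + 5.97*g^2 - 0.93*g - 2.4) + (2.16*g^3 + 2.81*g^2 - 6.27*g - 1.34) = 1.24*g^3 + 8.78*g^2 - 7.2*g - 3.74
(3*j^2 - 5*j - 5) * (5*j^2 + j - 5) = 15*j^4 - 22*j^3 - 45*j^2 + 20*j + 25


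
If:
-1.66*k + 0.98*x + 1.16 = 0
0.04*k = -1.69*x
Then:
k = 0.69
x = -0.02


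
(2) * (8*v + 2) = 16*v + 4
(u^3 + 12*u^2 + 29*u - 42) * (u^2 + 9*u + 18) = u^5 + 21*u^4 + 155*u^3 + 435*u^2 + 144*u - 756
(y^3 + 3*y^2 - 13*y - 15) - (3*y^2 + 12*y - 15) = y^3 - 25*y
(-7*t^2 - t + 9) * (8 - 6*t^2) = 42*t^4 + 6*t^3 - 110*t^2 - 8*t + 72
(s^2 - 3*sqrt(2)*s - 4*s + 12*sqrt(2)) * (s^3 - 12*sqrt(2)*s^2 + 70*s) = s^5 - 15*sqrt(2)*s^4 - 4*s^4 + 60*sqrt(2)*s^3 + 142*s^3 - 568*s^2 - 210*sqrt(2)*s^2 + 840*sqrt(2)*s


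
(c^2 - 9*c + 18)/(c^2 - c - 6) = (c - 6)/(c + 2)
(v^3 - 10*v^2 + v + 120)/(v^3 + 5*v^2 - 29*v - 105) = (v - 8)/(v + 7)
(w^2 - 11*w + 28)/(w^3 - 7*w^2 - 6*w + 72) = (w - 7)/(w^2 - 3*w - 18)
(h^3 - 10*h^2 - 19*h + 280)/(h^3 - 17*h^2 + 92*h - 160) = (h^2 - 2*h - 35)/(h^2 - 9*h + 20)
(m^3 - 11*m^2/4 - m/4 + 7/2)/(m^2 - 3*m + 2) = (4*m^2 - 3*m - 7)/(4*(m - 1))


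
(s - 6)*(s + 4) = s^2 - 2*s - 24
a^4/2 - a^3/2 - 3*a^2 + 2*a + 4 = (a/2 + 1)*(a - 2)^2*(a + 1)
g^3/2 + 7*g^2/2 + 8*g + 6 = (g/2 + 1)*(g + 2)*(g + 3)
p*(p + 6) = p^2 + 6*p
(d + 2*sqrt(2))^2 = d^2 + 4*sqrt(2)*d + 8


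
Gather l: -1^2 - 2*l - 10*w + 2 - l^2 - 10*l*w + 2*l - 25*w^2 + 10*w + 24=-l^2 - 10*l*w - 25*w^2 + 25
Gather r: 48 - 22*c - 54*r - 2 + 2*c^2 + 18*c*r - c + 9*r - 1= 2*c^2 - 23*c + r*(18*c - 45) + 45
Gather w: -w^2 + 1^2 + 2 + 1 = 4 - w^2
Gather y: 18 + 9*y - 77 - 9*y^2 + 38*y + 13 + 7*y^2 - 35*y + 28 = -2*y^2 + 12*y - 18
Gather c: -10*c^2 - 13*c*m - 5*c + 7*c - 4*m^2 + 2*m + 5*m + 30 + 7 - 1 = -10*c^2 + c*(2 - 13*m) - 4*m^2 + 7*m + 36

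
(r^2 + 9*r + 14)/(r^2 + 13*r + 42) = (r + 2)/(r + 6)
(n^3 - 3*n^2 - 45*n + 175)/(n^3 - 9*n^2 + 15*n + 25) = (n + 7)/(n + 1)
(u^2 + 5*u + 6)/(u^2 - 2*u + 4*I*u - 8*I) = (u^2 + 5*u + 6)/(u^2 + u*(-2 + 4*I) - 8*I)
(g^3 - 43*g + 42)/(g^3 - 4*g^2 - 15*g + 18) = (g + 7)/(g + 3)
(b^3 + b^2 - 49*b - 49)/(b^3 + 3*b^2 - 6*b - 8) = (b^2 - 49)/(b^2 + 2*b - 8)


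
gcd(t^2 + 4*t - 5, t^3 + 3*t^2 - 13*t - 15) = t + 5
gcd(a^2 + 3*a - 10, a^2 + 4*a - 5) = a + 5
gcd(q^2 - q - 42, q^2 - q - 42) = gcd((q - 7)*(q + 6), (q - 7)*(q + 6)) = q^2 - q - 42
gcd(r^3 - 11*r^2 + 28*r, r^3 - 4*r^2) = r^2 - 4*r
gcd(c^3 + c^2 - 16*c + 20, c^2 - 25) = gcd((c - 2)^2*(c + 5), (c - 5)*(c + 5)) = c + 5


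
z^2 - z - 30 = (z - 6)*(z + 5)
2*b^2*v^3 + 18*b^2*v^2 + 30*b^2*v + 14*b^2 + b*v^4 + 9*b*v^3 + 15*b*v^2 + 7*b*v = (2*b + v)*(v + 1)*(v + 7)*(b*v + b)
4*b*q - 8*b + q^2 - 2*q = (4*b + q)*(q - 2)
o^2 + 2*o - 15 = (o - 3)*(o + 5)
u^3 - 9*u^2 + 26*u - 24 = (u - 4)*(u - 3)*(u - 2)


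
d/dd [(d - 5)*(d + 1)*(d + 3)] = 3*d^2 - 2*d - 17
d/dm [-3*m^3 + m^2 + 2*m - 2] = -9*m^2 + 2*m + 2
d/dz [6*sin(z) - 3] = 6*cos(z)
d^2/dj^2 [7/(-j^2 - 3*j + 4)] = 14*(j^2 + 3*j - (2*j + 3)^2 - 4)/(j^2 + 3*j - 4)^3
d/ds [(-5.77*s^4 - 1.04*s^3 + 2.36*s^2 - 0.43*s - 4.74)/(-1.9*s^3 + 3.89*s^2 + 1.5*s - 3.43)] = (10.963*s^6 - 44.8906*s^5 - 25.5266*s^4 + 74.4104*s^3 - 11.1037*s^2 + 20.6876*s + 8.5849)/(3.61*s^6 - 14.782*s^5 + 9.4321*s^4 + 24.704*s^3 - 24.4354*s^2 - 10.29*s + 11.7649)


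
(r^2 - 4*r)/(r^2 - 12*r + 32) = r/(r - 8)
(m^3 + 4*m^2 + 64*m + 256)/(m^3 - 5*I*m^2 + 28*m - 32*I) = (m^2 + m*(4 + 8*I) + 32*I)/(m^2 + 3*I*m + 4)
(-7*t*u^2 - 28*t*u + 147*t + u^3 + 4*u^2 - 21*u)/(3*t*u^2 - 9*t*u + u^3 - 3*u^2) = (-7*t*u - 49*t + u^2 + 7*u)/(u*(3*t + u))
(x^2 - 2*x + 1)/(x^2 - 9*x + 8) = (x - 1)/(x - 8)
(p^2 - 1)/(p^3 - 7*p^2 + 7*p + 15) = (p - 1)/(p^2 - 8*p + 15)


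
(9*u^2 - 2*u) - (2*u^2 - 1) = 7*u^2 - 2*u + 1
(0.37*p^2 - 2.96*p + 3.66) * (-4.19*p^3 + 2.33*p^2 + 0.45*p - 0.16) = -1.5503*p^5 + 13.2645*p^4 - 22.0657*p^3 + 7.1366*p^2 + 2.1206*p - 0.5856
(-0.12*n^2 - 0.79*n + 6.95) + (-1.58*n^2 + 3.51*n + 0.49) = -1.7*n^2 + 2.72*n + 7.44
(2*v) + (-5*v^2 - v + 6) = -5*v^2 + v + 6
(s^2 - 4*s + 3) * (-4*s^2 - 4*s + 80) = -4*s^4 + 12*s^3 + 84*s^2 - 332*s + 240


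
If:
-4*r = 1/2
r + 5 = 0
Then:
No Solution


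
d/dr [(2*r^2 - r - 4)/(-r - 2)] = 2*(-r^2 - 4*r - 1)/(r^2 + 4*r + 4)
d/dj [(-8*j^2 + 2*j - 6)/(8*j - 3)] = 2*(-32*j^2 + 24*j + 21)/(64*j^2 - 48*j + 9)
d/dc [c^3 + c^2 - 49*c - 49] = 3*c^2 + 2*c - 49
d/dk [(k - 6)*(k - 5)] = 2*k - 11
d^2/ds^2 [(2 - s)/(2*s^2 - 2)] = (4*s^2*(2 - s) + (3*s - 2)*(s^2 - 1))/(s^2 - 1)^3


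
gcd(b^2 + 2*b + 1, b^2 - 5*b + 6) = 1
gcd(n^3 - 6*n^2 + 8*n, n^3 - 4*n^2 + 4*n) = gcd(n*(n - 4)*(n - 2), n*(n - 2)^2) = n^2 - 2*n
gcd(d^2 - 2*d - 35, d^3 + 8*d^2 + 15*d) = d + 5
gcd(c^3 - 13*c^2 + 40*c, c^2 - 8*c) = c^2 - 8*c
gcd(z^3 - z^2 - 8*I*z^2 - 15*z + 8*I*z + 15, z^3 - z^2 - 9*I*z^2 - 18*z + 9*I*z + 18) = z^2 + z*(-1 - 3*I) + 3*I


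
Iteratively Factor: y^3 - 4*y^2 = (y - 4)*(y^2) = y*(y - 4)*(y)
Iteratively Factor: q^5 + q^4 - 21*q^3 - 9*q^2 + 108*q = (q - 3)*(q^4 + 4*q^3 - 9*q^2 - 36*q) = (q - 3)^2*(q^3 + 7*q^2 + 12*q) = q*(q - 3)^2*(q^2 + 7*q + 12) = q*(q - 3)^2*(q + 3)*(q + 4)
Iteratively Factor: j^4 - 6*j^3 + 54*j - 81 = (j + 3)*(j^3 - 9*j^2 + 27*j - 27) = (j - 3)*(j + 3)*(j^2 - 6*j + 9) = (j - 3)^2*(j + 3)*(j - 3)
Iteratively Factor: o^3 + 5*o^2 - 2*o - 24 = (o - 2)*(o^2 + 7*o + 12) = (o - 2)*(o + 4)*(o + 3)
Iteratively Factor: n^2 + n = (n)*(n + 1)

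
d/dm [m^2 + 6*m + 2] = 2*m + 6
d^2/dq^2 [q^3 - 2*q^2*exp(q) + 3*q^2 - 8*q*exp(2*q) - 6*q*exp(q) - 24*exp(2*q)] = -2*q^2*exp(q) - 32*q*exp(2*q) - 14*q*exp(q) + 6*q - 128*exp(2*q) - 16*exp(q) + 6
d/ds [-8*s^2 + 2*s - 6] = 2 - 16*s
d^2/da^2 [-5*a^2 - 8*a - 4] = -10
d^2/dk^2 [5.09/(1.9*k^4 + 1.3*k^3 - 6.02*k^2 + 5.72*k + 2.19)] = ((-116.052*k^2 - 39.702*k + 61.2836)*(1.9*k^4 + 1.3*k^3 - 6.02*k^2 + 5.72*k + 2.19) + 5.09*(7.6*k^3 + 3.9*k^2 - 12.04*k + 5.72)*(15.2*k^3 + 7.8*k^2 - 24.08*k + 11.44))/(1.9*k^4 + 1.3*k^3 - 6.02*k^2 + 5.72*k + 2.19)^3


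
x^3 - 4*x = x*(x - 2)*(x + 2)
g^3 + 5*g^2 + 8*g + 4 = (g + 1)*(g + 2)^2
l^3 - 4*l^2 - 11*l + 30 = (l - 5)*(l - 2)*(l + 3)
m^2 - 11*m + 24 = (m - 8)*(m - 3)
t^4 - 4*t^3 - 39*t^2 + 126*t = t*(t - 7)*(t - 3)*(t + 6)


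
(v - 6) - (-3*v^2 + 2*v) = 3*v^2 - v - 6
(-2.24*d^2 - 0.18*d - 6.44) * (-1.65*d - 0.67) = 3.696*d^3 + 1.7978*d^2 + 10.7466*d + 4.3148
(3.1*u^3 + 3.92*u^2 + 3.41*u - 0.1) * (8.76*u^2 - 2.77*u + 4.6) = 27.156*u^5 + 25.7522*u^4 + 33.2732*u^3 + 7.7103*u^2 + 15.963*u - 0.46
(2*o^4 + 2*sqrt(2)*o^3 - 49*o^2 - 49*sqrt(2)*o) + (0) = 2*o^4 + 2*sqrt(2)*o^3 - 49*o^2 - 49*sqrt(2)*o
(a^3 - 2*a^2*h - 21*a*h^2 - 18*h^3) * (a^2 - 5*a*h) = a^5 - 7*a^4*h - 11*a^3*h^2 + 87*a^2*h^3 + 90*a*h^4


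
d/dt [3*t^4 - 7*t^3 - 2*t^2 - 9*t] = 12*t^3 - 21*t^2 - 4*t - 9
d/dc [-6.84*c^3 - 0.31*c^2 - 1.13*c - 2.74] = -20.52*c^2 - 0.62*c - 1.13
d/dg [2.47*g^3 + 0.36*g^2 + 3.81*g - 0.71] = 7.41*g^2 + 0.72*g + 3.81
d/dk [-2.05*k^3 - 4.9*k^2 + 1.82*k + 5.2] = -6.15*k^2 - 9.8*k + 1.82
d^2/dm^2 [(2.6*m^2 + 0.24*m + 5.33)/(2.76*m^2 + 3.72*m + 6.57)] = (-49.7329919999999*m^3 - 39.267072*m^2 + 302.233248*m + 166.94352)/(21.024576*m^6 + 85.012416*m^5 + 264.724848*m^4 + 456.211872*m^3 + 630.160236*m^2 + 481.720284*m + 283.593393)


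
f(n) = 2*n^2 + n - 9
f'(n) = 4*n + 1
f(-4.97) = 35.43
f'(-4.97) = -18.88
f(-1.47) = -6.15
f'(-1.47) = -4.88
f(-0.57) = -8.92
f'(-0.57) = -1.28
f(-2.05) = -2.64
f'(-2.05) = -7.20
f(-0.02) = -9.02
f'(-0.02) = 0.92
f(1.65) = -1.90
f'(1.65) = 7.60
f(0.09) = -8.89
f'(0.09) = 1.36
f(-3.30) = 9.48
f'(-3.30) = -12.20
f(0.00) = -9.00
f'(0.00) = 1.00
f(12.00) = 291.00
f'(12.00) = 49.00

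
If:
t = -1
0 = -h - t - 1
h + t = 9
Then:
No Solution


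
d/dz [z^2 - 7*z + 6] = 2*z - 7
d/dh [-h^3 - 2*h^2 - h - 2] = -3*h^2 - 4*h - 1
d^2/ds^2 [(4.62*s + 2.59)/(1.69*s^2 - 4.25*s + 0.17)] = ((30.5158 - 46.8468*s)*(1.69*s^2 - 4.25*s + 0.17) + (3.38*s - 4.25)*(4.62*s + 2.59)*(6.76*s - 8.5))/(1.69*s^2 - 4.25*s + 0.17)^3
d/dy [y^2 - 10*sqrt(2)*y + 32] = 2*y - 10*sqrt(2)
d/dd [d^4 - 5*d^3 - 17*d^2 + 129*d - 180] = 4*d^3 - 15*d^2 - 34*d + 129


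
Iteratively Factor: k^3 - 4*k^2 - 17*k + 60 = (k + 4)*(k^2 - 8*k + 15) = (k - 5)*(k + 4)*(k - 3)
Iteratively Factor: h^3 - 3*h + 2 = (h - 1)*(h^2 + h - 2) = (h - 1)*(h + 2)*(h - 1)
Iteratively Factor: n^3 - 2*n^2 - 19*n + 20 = (n - 1)*(n^2 - n - 20) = (n - 5)*(n - 1)*(n + 4)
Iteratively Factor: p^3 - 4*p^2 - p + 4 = (p + 1)*(p^2 - 5*p + 4) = (p - 1)*(p + 1)*(p - 4)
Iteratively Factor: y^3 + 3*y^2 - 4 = (y + 2)*(y^2 + y - 2) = (y + 2)^2*(y - 1)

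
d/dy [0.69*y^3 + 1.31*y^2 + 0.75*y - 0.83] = 2.07*y^2 + 2.62*y + 0.75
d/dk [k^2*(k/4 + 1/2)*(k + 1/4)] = k*(16*k^2 + 27*k + 4)/16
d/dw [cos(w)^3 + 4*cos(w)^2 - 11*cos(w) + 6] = (-3*cos(w)^2 - 8*cos(w) + 11)*sin(w)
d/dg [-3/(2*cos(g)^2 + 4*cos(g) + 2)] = -3*sin(g)/(cos(g) + 1)^3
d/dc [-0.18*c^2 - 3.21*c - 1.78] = -0.36*c - 3.21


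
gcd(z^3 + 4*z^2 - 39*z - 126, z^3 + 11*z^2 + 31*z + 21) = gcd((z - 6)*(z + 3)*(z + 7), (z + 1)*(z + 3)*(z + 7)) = z^2 + 10*z + 21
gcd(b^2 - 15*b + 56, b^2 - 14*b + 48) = b - 8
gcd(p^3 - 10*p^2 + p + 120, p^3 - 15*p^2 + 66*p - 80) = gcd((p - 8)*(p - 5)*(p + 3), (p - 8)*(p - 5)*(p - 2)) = p^2 - 13*p + 40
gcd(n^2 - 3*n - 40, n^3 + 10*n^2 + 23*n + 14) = 1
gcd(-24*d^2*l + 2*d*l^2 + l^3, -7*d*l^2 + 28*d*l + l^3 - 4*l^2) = l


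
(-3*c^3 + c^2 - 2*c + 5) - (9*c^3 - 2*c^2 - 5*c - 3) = -12*c^3 + 3*c^2 + 3*c + 8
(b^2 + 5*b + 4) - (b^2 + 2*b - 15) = 3*b + 19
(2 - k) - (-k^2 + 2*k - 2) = k^2 - 3*k + 4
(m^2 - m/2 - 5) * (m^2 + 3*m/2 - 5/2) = m^4 + m^3 - 33*m^2/4 - 25*m/4 + 25/2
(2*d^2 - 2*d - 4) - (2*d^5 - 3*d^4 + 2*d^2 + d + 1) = -2*d^5 + 3*d^4 - 3*d - 5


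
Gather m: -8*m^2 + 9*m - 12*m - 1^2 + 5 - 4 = -8*m^2 - 3*m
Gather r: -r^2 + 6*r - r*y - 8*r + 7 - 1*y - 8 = -r^2 + r*(-y - 2) - y - 1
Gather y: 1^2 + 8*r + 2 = 8*r + 3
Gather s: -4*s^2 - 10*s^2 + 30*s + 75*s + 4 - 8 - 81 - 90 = -14*s^2 + 105*s - 175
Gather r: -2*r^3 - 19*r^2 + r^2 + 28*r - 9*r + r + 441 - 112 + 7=-2*r^3 - 18*r^2 + 20*r + 336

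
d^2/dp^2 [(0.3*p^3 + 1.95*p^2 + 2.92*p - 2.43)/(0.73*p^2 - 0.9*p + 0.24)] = (-2.22044604925031e-16*p^5 - 8.88178419700125e-16*p^4 + 6.055316*p^3 - 10.208322*p^2 + 6.613236*p - 1.599048)/(0.389017*p^6 - 1.43883*p^5 + 2.157588*p^4 - 1.67508*p^3 + 0.709344*p^2 - 0.15552*p + 0.013824)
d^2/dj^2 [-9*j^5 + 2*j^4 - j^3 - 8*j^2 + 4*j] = -180*j^3 + 24*j^2 - 6*j - 16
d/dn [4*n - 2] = 4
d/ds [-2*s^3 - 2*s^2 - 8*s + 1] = -6*s^2 - 4*s - 8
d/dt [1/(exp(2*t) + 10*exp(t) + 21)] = 2*(-exp(t) - 5)*exp(t)/(exp(2*t) + 10*exp(t) + 21)^2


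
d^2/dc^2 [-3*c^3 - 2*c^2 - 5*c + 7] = -18*c - 4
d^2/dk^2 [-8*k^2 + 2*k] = -16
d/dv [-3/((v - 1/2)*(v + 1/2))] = 96*v/(16*v^4 - 8*v^2 + 1)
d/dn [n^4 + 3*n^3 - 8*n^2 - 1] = n*(4*n^2 + 9*n - 16)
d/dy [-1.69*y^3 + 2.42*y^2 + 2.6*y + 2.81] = -5.07*y^2 + 4.84*y + 2.6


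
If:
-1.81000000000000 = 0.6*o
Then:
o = -3.02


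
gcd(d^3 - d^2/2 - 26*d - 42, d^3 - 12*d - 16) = d + 2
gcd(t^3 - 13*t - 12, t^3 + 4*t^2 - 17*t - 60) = t^2 - t - 12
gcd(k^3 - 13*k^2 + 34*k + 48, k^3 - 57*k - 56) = k^2 - 7*k - 8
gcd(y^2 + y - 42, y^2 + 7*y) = y + 7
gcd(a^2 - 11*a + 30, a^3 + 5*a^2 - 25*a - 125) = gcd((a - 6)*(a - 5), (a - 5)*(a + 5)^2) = a - 5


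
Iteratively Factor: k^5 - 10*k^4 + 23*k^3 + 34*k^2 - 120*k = (k + 2)*(k^4 - 12*k^3 + 47*k^2 - 60*k) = (k - 3)*(k + 2)*(k^3 - 9*k^2 + 20*k) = (k - 4)*(k - 3)*(k + 2)*(k^2 - 5*k) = (k - 5)*(k - 4)*(k - 3)*(k + 2)*(k)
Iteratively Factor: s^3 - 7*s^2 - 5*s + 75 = (s - 5)*(s^2 - 2*s - 15) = (s - 5)^2*(s + 3)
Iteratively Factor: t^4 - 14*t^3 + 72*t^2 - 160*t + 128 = (t - 2)*(t^3 - 12*t^2 + 48*t - 64) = (t - 4)*(t - 2)*(t^2 - 8*t + 16) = (t - 4)^2*(t - 2)*(t - 4)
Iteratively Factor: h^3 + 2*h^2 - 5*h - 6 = (h + 1)*(h^2 + h - 6) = (h - 2)*(h + 1)*(h + 3)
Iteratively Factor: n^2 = (n)*(n)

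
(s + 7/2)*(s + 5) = s^2 + 17*s/2 + 35/2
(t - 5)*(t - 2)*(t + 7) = t^3 - 39*t + 70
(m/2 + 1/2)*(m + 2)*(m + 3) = m^3/2 + 3*m^2 + 11*m/2 + 3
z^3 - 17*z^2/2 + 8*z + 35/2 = (z - 7)*(z - 5/2)*(z + 1)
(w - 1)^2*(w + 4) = w^3 + 2*w^2 - 7*w + 4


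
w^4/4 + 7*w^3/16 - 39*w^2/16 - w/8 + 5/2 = (w/4 + 1)*(w - 2)*(w - 5/4)*(w + 1)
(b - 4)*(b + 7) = b^2 + 3*b - 28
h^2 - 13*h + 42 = (h - 7)*(h - 6)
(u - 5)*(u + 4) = u^2 - u - 20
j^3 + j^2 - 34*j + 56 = (j - 4)*(j - 2)*(j + 7)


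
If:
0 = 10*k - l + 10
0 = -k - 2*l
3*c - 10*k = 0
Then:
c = -200/63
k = -20/21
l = 10/21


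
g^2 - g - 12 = (g - 4)*(g + 3)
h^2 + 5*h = h*(h + 5)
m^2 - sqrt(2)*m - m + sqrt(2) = (m - 1)*(m - sqrt(2))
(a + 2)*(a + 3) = a^2 + 5*a + 6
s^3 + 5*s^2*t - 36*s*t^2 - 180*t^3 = (s - 6*t)*(s + 5*t)*(s + 6*t)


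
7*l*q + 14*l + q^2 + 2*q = (7*l + q)*(q + 2)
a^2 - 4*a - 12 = (a - 6)*(a + 2)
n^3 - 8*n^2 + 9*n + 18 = (n - 6)*(n - 3)*(n + 1)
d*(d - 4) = d^2 - 4*d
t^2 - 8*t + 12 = (t - 6)*(t - 2)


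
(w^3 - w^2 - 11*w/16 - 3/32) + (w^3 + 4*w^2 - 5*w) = 2*w^3 + 3*w^2 - 91*w/16 - 3/32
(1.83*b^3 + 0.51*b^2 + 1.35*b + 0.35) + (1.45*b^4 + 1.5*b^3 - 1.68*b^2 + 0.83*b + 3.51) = 1.45*b^4 + 3.33*b^3 - 1.17*b^2 + 2.18*b + 3.86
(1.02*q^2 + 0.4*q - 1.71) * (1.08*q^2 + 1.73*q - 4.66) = 1.1016*q^4 + 2.1966*q^3 - 5.908*q^2 - 4.8223*q + 7.9686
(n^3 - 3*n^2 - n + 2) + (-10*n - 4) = n^3 - 3*n^2 - 11*n - 2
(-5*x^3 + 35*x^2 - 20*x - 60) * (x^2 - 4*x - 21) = -5*x^5 + 55*x^4 - 55*x^3 - 715*x^2 + 660*x + 1260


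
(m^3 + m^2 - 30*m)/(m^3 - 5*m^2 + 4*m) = (m^2 + m - 30)/(m^2 - 5*m + 4)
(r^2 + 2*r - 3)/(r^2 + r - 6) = (r - 1)/(r - 2)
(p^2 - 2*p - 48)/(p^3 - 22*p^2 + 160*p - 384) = (p + 6)/(p^2 - 14*p + 48)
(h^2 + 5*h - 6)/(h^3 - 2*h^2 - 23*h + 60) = (h^2 + 5*h - 6)/(h^3 - 2*h^2 - 23*h + 60)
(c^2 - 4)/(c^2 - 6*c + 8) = (c + 2)/(c - 4)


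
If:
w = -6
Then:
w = -6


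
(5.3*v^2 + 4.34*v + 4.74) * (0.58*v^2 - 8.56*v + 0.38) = 3.074*v^4 - 42.8508*v^3 - 32.3872*v^2 - 38.9252*v + 1.8012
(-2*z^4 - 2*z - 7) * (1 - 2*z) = 4*z^5 - 2*z^4 + 4*z^2 + 12*z - 7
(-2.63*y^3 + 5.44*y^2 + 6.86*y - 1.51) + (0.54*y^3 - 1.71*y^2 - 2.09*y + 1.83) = -2.09*y^3 + 3.73*y^2 + 4.77*y + 0.32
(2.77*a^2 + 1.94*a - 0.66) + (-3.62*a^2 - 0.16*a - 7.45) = -0.85*a^2 + 1.78*a - 8.11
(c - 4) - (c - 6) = 2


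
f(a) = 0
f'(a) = 0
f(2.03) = 0.00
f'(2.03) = 0.00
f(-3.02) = 0.00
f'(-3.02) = 0.00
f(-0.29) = 0.00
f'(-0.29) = 0.00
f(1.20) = 0.00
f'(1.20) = 0.00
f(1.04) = 0.00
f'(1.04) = 0.00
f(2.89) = 0.00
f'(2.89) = 0.00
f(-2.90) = 0.00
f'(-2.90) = 0.00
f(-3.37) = 0.00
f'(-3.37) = 0.00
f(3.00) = 0.00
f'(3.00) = 0.00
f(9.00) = 0.00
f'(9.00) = 0.00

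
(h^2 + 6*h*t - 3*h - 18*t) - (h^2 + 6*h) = 6*h*t - 9*h - 18*t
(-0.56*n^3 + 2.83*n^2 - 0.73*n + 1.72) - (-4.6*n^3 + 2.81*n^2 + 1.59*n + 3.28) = 4.04*n^3 + 0.02*n^2 - 2.32*n - 1.56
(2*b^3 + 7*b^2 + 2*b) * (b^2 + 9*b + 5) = 2*b^5 + 25*b^4 + 75*b^3 + 53*b^2 + 10*b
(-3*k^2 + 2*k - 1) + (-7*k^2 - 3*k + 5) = -10*k^2 - k + 4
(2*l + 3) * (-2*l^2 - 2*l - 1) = -4*l^3 - 10*l^2 - 8*l - 3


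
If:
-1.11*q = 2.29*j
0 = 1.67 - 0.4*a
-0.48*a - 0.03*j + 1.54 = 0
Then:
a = 4.18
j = -15.47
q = 31.91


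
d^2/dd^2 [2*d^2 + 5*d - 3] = 4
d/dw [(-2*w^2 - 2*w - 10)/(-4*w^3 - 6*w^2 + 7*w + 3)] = 2*(-4*w^4 - 8*w^3 - 73*w^2 - 66*w + 32)/(16*w^6 + 48*w^5 - 20*w^4 - 108*w^3 + 13*w^2 + 42*w + 9)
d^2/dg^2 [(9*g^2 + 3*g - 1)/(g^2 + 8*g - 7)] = 2*(-69*g^3 + 186*g^2 + 39*g + 538)/(g^6 + 24*g^5 + 171*g^4 + 176*g^3 - 1197*g^2 + 1176*g - 343)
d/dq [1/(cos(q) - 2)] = sin(q)/(cos(q) - 2)^2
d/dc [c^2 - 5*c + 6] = 2*c - 5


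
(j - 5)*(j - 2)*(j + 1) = j^3 - 6*j^2 + 3*j + 10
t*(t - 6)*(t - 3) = t^3 - 9*t^2 + 18*t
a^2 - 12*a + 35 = (a - 7)*(a - 5)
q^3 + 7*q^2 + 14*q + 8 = (q + 1)*(q + 2)*(q + 4)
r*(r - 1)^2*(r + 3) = r^4 + r^3 - 5*r^2 + 3*r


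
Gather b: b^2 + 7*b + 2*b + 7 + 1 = b^2 + 9*b + 8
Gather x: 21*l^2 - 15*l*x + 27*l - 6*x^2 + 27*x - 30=21*l^2 + 27*l - 6*x^2 + x*(27 - 15*l) - 30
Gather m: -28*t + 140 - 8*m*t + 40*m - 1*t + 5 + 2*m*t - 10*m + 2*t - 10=m*(30 - 6*t) - 27*t + 135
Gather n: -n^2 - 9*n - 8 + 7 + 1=-n^2 - 9*n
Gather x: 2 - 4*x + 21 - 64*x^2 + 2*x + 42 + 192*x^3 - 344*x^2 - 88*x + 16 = 192*x^3 - 408*x^2 - 90*x + 81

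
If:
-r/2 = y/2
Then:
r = -y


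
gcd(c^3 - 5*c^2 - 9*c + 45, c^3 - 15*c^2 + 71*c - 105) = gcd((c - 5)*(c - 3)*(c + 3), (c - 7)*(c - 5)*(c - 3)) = c^2 - 8*c + 15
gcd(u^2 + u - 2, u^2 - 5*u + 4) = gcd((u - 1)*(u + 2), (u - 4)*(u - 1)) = u - 1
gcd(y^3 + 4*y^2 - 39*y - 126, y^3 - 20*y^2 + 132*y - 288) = y - 6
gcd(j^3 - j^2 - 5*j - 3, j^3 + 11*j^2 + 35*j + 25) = j + 1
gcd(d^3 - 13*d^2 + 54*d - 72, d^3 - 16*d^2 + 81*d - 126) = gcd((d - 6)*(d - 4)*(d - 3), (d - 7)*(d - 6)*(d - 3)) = d^2 - 9*d + 18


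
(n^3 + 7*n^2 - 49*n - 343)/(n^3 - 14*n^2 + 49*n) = (n^2 + 14*n + 49)/(n*(n - 7))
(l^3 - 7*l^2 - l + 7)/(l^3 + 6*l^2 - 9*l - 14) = (l^2 - 8*l + 7)/(l^2 + 5*l - 14)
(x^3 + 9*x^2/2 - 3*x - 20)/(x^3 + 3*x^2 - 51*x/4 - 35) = 2*(x - 2)/(2*x - 7)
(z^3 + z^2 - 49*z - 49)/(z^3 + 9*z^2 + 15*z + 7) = (z - 7)/(z + 1)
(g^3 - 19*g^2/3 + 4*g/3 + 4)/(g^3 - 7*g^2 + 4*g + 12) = (g^2 - g/3 - 2/3)/(g^2 - g - 2)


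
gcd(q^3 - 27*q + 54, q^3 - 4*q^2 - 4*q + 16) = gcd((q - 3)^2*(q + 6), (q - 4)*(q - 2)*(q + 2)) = 1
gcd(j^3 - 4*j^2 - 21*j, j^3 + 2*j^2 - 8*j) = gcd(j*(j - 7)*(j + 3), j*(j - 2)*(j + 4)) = j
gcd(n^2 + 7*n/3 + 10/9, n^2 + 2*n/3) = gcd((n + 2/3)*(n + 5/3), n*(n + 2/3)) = n + 2/3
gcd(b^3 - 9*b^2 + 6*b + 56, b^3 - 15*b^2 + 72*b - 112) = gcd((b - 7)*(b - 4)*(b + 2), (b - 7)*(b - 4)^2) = b^2 - 11*b + 28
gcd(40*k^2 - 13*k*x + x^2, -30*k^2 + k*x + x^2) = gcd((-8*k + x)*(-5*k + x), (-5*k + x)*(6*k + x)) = -5*k + x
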